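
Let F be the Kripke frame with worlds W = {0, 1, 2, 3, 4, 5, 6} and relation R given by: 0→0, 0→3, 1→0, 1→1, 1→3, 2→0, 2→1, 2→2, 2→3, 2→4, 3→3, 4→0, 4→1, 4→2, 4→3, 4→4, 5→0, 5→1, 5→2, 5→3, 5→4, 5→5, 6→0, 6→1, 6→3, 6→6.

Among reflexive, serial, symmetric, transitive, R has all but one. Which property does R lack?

symmetric

Reflexive: yes — every world is R-related to itself.
Serial: yes — every world has a successor (e.g. 0 R 0).
Symmetric: no — 0 R 3 but not 3 R 0.
Transitive: yes — every two-step R-path is closed by a direct edge.
Only symmetric fails.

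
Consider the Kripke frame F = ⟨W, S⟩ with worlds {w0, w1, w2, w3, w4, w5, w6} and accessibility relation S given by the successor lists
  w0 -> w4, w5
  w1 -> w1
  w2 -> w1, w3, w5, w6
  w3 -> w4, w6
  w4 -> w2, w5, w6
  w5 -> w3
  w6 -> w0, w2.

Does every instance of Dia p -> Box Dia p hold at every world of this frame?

The schema 5 characterises exactly the Euclidean frames.
Euclidean: no — w0 S w5 and w0 S w4, but not w5 S w4.

No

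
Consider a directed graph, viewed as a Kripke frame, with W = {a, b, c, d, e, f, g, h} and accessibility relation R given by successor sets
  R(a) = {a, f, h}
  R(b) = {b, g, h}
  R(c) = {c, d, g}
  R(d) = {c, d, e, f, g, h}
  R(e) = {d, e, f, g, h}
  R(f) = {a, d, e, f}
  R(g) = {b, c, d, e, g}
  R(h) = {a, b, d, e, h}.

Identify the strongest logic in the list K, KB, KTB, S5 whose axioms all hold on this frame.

Symmetric (axiom B): yes — every pair in R has its reverse in R.
Reflexive (axiom T): yes — every world is R-related to itself.
Euclidean (axiom 5): no — a R f and a R h, but not f R h.
So F validates K, KB, KTB; S5 would additionally require R to be Euclidean. The strongest is KTB.

KTB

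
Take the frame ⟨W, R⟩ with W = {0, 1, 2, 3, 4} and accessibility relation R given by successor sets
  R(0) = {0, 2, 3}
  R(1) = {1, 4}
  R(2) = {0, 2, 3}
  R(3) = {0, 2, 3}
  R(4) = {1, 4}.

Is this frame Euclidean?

Euclidean: yes — any two successors of a common world are R-related.

Yes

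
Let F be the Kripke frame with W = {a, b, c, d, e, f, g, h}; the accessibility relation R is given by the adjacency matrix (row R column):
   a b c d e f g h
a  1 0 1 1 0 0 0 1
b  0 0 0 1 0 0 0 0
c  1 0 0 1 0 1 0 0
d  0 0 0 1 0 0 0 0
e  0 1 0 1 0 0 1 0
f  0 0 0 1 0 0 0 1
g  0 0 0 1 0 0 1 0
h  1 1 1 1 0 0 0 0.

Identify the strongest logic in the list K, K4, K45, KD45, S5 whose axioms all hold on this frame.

K

Transitive (axiom 4): no — a R c and c R f, but not a R f.
Euclidean (axiom 5): no — a R c and a R h, but not c R h.
Serial (axiom D): yes — every world has a successor (e.g. a R a).
Reflexive (axiom T): no — b is not related to itself.
So F validates K; K4 would additionally require R to be transitive. The strongest is K.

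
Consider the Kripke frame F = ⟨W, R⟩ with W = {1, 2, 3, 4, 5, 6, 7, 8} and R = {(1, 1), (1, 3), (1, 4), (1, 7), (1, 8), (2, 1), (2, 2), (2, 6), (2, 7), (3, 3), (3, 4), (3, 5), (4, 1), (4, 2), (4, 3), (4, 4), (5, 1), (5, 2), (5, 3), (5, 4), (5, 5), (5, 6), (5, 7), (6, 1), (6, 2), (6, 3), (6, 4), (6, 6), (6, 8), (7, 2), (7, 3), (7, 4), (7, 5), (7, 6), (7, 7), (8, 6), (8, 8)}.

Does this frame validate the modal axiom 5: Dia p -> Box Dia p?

By correspondence theory, 5 is valid on a frame iff R is Euclidean.
Euclidean: no — 1 R 3 and 1 R 7, but not 3 R 7.

No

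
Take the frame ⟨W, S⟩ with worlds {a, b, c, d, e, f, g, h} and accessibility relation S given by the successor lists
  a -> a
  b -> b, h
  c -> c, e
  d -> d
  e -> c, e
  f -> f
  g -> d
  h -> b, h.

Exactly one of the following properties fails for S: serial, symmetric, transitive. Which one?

symmetric

Serial: yes — every world has a successor (e.g. a S a).
Symmetric: no — g S d but not d S g.
Transitive: yes — every two-step S-path is closed by a direct edge.
Only symmetric fails.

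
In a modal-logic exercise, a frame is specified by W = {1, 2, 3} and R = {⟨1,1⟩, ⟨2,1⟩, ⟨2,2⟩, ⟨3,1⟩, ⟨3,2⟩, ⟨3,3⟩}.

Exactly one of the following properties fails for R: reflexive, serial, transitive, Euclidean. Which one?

Reflexive: yes — every world is R-related to itself.
Serial: yes — every world has a successor (e.g. 1 R 1).
Transitive: yes — every two-step R-path is closed by a direct edge.
Euclidean: no — 3 R 1 and 3 R 2, but not 1 R 2.
Only Euclidean fails.

Euclidean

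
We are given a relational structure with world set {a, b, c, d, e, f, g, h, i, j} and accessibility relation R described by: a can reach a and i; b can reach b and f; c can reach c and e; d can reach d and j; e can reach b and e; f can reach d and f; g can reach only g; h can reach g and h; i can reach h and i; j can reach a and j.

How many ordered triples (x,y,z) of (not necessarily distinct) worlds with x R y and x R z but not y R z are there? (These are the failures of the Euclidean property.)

9

Enumerating: (a,i,a), (b,f,b), (c,e,c), (d,j,d), (e,b,e), (f,d,f), (h,g,h), (i,h,i), (j,a,j).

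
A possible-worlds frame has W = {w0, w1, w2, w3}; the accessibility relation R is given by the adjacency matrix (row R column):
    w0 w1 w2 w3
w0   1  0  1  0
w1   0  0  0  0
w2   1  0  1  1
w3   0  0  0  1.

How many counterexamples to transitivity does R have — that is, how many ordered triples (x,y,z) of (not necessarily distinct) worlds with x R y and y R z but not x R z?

Enumerating: (w0,w2,w3).

1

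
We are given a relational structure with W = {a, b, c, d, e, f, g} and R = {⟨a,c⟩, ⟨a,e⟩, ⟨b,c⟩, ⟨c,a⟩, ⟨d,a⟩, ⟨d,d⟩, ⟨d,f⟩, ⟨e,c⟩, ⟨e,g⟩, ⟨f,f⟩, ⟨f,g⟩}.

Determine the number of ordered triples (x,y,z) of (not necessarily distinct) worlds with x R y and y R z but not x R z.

9

Enumerating: (a,c,a), (a,e,g), (b,c,a), (c,a,c), (c,a,e), (d,a,c), (d,a,e), (d,f,g), (e,c,a).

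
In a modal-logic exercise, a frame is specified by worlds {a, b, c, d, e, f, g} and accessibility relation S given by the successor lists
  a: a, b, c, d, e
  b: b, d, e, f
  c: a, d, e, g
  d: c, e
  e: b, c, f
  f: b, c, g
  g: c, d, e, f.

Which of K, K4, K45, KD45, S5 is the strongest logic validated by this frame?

K

Transitive (axiom 4): no — a S b and b S f, but not a S f.
Euclidean (axiom 5): no — a S b and a S c, but not b S c.
Serial (axiom D): yes — every world has a successor (e.g. a S a).
Reflexive (axiom T): no — c is not related to itself.
So F validates K; K4 would additionally require S to be transitive. The strongest is K.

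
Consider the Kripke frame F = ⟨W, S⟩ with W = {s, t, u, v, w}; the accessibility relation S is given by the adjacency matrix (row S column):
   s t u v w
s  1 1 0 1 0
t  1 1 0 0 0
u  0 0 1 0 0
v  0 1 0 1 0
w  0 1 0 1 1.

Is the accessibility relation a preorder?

No

Reflexive: yes — every world is S-related to itself.
Transitive: no — t S s and s S v, but not t S v.
So S is not a preorder.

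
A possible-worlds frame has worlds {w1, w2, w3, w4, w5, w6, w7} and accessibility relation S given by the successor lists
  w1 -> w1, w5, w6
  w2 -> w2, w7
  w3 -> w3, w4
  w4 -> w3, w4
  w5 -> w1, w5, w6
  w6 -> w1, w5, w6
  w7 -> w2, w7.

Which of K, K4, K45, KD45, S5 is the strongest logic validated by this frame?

Transitive (axiom 4): yes — every two-step S-path is closed by a direct edge.
Euclidean (axiom 5): yes — any two successors of a common world are S-related.
Serial (axiom D): yes — every world has a successor (e.g. w1 S w1).
Reflexive (axiom T): yes — every world is S-related to itself.
So F validates K, K4, K45, KD45, S5. The strongest is S5.

S5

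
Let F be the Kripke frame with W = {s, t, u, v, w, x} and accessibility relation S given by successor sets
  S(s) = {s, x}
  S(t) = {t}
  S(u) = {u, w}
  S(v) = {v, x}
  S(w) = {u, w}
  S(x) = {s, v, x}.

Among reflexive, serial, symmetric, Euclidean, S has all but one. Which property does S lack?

Euclidean

Reflexive: yes — every world is S-related to itself.
Serial: yes — every world has a successor (e.g. s S s).
Symmetric: yes — every pair in S has its reverse in S.
Euclidean: no — x S s and x S v, but not s S v.
Only Euclidean fails.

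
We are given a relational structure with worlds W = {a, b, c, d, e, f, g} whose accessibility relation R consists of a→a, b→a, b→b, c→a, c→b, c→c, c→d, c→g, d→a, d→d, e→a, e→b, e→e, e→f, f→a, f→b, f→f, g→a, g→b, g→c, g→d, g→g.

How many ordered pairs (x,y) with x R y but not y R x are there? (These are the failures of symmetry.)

Enumerating: (b,a), (c,a), (c,b), (c,d), (d,a), (e,a), (e,b), (e,f), (f,a), (f,b), (g,a), (g,b), (g,d).

13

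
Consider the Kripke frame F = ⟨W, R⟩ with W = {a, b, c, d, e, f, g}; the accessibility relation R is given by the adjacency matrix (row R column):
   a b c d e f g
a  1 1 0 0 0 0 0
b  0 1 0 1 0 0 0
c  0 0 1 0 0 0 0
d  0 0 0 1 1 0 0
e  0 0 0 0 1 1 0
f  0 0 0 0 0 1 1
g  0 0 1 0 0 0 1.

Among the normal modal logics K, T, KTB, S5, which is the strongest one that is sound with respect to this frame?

T

Reflexive (axiom T): yes — every world is R-related to itself.
Symmetric (axiom B): no — a R b but not b R a.
Euclidean (axiom 5): no — a R b and a R a, but not b R a.
So F validates K, T; KTB would additionally require R to be symmetric. The strongest is T.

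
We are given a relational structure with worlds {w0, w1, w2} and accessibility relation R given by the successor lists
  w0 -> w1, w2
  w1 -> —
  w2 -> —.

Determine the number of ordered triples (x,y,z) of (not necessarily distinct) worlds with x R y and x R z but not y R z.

4

Enumerating: (w0,w1,w1), (w0,w1,w2), (w0,w2,w1), (w0,w2,w2).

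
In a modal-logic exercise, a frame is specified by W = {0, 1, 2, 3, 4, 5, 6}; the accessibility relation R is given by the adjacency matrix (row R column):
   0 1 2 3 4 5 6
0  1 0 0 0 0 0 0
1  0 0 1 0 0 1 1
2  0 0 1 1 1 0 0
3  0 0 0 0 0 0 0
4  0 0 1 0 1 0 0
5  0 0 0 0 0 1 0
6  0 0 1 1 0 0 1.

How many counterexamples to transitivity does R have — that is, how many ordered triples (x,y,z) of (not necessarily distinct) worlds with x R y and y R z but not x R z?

Enumerating: (1,2,3), (1,2,4), (1,6,3), (4,2,3), (6,2,4).

5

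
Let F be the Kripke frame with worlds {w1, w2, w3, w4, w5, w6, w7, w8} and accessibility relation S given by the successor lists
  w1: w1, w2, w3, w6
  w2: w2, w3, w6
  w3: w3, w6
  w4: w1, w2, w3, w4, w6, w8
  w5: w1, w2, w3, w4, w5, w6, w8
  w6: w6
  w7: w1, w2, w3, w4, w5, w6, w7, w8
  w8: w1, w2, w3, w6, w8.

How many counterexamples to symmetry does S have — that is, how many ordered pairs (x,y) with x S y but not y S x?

Enumerating: (w1,w2), (w1,w3), (w1,w6), (w2,w3), (w2,w6), (w3,w6), (w4,w1), (w4,w2), (w4,w3), (w4,w6), (w4,w8), (w5,w1), … and 16 more.
Total: 28.

28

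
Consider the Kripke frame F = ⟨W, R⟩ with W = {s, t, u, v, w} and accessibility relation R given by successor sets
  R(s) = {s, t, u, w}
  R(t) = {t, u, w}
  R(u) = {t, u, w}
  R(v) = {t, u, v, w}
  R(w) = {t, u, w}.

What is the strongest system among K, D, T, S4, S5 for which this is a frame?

Serial (axiom D): yes — every world has a successor (e.g. s R s).
Reflexive (axiom T): yes — every world is R-related to itself.
Transitive (axiom 4): yes — every two-step R-path is closed by a direct edge.
Euclidean (axiom 5): no — s R t and s R s, but not t R s.
So F validates K, D, T, S4; S5 would additionally require R to be Euclidean. The strongest is S4.

S4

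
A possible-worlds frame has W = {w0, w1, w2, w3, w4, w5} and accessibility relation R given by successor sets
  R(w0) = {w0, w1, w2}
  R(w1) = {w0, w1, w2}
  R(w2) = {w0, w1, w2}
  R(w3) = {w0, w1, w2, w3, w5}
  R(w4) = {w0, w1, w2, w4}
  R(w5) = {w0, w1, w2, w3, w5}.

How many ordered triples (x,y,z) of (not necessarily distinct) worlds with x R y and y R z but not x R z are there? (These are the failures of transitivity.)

R is transitive; there are no such tuples.

0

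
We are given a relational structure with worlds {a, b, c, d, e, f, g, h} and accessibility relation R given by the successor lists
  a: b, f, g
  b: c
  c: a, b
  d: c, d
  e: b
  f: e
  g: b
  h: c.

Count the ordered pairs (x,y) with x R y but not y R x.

Enumerating: (a,b), (a,f), (a,g), (c,a), (d,c), (e,b), (f,e), (g,b), (h,c).

9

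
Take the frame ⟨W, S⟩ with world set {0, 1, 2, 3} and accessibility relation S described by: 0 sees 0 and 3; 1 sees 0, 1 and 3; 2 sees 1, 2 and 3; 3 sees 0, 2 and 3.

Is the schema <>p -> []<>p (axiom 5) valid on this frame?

By correspondence theory, 5 is valid on a frame iff S is Euclidean.
Euclidean: no — 2 S 3 and 2 S 1, but not 3 S 1.

No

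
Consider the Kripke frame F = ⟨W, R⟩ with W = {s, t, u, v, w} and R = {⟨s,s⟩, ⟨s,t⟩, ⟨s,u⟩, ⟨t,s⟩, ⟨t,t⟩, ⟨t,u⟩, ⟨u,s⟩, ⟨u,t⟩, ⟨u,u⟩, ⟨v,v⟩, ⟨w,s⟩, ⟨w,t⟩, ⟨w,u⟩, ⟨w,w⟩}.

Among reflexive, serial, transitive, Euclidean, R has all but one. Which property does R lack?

Reflexive: yes — every world is R-related to itself.
Serial: yes — every world has a successor (e.g. s R s).
Transitive: yes — every two-step R-path is closed by a direct edge.
Euclidean: no — w R s and w R w, but not s R w.
Only Euclidean fails.

Euclidean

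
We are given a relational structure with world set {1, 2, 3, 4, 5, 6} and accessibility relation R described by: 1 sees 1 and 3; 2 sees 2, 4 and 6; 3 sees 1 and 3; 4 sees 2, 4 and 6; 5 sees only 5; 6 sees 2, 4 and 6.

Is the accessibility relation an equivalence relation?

Reflexive: yes — every world is R-related to itself.
Symmetric: yes — every pair in R has its reverse in R.
Transitive: yes — every two-step R-path is closed by a direct edge.
So R is an equivalence relation.

Yes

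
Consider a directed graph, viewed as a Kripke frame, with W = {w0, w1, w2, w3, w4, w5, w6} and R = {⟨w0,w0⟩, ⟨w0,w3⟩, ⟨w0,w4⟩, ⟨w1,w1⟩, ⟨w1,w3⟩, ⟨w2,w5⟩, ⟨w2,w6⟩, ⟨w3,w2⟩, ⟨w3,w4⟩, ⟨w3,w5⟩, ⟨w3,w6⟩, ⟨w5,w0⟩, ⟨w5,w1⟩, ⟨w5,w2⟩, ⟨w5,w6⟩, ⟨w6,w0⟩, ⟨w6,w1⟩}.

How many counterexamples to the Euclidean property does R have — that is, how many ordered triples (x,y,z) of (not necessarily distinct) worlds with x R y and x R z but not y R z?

35

Enumerating: (w0,w3,w0), (w0,w3,w3), (w0,w4,w0), (w0,w4,w3), (w0,w4,w4), (w1,w3,w1), (w1,w3,w3), (w2,w5,w5), (w2,w6,w5), (w2,w6,w6), (w3,w2,w2), (w3,w2,w4), … and 23 more.
Total: 35.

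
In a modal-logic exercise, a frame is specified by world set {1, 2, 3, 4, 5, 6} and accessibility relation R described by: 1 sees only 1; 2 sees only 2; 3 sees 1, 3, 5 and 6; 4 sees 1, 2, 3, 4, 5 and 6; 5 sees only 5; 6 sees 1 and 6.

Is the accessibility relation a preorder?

Yes

Reflexive: yes — every world is R-related to itself.
Transitive: yes — every two-step R-path is closed by a direct edge.
So R is a preorder.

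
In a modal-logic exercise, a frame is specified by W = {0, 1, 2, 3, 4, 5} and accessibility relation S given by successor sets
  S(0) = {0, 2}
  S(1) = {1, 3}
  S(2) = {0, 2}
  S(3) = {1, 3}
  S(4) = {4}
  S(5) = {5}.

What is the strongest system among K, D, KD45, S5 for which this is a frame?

Serial (axiom D): yes — every world has a successor (e.g. 0 S 0).
Euclidean (axiom 5): yes — any two successors of a common world are S-related.
Transitive (axiom 4): yes — every two-step S-path is closed by a direct edge.
Reflexive (axiom T): yes — every world is S-related to itself.
So F validates K, D, KD45, S5. The strongest is S5.

S5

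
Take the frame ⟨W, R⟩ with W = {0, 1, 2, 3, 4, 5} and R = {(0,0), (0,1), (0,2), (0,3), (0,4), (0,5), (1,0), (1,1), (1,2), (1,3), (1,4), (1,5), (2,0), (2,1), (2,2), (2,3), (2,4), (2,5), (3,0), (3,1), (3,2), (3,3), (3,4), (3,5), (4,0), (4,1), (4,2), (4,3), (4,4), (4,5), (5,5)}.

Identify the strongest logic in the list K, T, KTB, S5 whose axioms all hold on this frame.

T

Reflexive (axiom T): yes — every world is R-related to itself.
Symmetric (axiom B): no — 0 R 5 but not 5 R 0.
Euclidean (axiom 5): no — 0 R 5 and 0 R 1, but not 5 R 1.
So F validates K, T; KTB would additionally require R to be symmetric. The strongest is T.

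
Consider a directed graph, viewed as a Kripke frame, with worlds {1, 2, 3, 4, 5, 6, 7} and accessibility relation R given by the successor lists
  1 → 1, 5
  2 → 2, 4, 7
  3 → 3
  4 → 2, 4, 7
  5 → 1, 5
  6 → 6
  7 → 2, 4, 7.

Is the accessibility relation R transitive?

Yes

Transitive: yes — every two-step R-path is closed by a direct edge.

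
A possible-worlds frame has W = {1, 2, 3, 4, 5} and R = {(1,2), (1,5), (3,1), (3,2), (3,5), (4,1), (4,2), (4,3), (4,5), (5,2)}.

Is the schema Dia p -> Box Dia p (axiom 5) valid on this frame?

No

By correspondence theory, 5 is valid on a frame iff R is Euclidean.
Euclidean: no — 1 R 2 and 1 R 5, but not 2 R 5.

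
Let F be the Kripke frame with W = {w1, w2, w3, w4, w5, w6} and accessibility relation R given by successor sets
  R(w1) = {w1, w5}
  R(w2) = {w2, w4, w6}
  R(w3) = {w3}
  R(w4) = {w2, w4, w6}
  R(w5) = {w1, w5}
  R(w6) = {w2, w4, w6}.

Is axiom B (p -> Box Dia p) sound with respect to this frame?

Axiom B corresponds to the accessibility relation being symmetric.
Symmetric: yes — every pair in R has its reverse in R.

Yes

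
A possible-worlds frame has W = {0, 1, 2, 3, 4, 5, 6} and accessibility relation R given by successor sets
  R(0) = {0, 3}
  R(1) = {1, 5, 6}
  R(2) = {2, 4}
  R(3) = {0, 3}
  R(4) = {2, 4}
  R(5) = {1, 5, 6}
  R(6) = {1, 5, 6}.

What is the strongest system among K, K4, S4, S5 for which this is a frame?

S5

Transitive (axiom 4): yes — every two-step R-path is closed by a direct edge.
Reflexive (axiom T): yes — every world is R-related to itself.
Euclidean (axiom 5): yes — any two successors of a common world are R-related.
So F validates K, K4, S4, S5. The strongest is S5.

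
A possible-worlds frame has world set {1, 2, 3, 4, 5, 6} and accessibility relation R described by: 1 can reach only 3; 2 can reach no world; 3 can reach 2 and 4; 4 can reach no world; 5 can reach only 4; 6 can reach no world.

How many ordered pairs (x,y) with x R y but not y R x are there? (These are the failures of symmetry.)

4

Enumerating: (1,3), (3,2), (3,4), (5,4).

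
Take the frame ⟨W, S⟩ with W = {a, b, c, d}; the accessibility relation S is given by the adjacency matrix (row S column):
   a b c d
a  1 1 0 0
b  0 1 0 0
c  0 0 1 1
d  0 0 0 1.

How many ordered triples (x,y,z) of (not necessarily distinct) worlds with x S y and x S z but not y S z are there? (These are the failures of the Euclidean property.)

2

Enumerating: (a,b,a), (c,d,c).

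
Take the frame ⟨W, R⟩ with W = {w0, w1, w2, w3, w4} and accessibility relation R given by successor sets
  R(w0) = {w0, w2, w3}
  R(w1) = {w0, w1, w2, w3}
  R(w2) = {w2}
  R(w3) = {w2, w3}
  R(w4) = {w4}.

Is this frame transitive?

Yes

Transitive: yes — every two-step R-path is closed by a direct edge.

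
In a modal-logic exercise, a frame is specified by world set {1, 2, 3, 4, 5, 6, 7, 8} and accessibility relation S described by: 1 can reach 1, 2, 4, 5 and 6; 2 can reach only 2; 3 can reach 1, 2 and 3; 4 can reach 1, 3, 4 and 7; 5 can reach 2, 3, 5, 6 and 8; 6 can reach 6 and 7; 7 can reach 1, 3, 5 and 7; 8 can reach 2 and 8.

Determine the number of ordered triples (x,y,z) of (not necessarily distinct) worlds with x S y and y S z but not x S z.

25

Enumerating: (1,4,3), (1,4,7), (1,5,3), (1,5,8), (1,6,7), (3,1,4), (3,1,5), (3,1,6), (4,1,2), (4,1,5), (4,1,6), (4,3,2), … and 13 more.
Total: 25.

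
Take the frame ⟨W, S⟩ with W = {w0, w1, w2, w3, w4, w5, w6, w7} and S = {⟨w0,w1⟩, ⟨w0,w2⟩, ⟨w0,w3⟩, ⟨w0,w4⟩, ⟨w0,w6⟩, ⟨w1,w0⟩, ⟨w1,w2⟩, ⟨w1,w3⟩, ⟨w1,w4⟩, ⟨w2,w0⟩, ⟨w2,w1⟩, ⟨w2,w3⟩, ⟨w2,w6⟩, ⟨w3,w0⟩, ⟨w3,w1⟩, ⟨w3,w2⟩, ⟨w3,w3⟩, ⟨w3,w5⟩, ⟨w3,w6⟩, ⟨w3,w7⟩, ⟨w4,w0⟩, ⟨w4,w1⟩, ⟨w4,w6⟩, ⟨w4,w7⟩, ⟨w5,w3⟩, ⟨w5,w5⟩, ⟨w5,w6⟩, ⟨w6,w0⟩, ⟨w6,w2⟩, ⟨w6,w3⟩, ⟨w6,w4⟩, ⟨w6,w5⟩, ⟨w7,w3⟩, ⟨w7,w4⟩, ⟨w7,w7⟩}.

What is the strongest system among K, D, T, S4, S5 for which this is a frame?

D

Serial (axiom D): yes — every world has a successor (e.g. w0 S w1).
Reflexive (axiom T): no — w0 is not related to itself.
Transitive (axiom 4): no — w0 S w3 and w3 S w5, but not w0 S w5.
Euclidean (axiom 5): no — w0 S w1 and w0 S w6, but not w1 S w6.
So F validates K, D; T would additionally require S to be reflexive. The strongest is D.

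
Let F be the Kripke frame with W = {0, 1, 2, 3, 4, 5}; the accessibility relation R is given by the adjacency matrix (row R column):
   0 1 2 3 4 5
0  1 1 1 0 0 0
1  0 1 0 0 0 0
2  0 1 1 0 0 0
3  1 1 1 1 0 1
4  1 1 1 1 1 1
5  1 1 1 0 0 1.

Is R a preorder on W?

Reflexive: yes — every world is R-related to itself.
Transitive: yes — every two-step R-path is closed by a direct edge.
So R is a preorder.

Yes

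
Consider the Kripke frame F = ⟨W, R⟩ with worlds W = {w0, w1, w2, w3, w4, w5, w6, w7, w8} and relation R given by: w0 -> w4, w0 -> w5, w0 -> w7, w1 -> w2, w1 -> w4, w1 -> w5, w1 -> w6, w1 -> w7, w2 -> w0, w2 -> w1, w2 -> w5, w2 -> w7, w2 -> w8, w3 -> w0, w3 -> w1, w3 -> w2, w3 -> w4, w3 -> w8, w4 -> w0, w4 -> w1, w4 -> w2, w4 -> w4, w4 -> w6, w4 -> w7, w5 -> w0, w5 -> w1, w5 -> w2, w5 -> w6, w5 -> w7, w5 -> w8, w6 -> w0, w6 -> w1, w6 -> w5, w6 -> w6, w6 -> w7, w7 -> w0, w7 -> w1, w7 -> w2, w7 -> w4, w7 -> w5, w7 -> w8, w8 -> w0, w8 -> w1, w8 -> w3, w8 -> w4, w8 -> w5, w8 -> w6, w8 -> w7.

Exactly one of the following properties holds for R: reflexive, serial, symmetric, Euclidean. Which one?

serial

Reflexive: no — w0 is not related to itself.
Serial: yes — every world has a successor (e.g. w0 R w4).
Symmetric: no — w2 R w0 but not w0 R w2.
Euclidean: no — w0 R w4 and w0 R w5, but not w4 R w5.
Only serial holds.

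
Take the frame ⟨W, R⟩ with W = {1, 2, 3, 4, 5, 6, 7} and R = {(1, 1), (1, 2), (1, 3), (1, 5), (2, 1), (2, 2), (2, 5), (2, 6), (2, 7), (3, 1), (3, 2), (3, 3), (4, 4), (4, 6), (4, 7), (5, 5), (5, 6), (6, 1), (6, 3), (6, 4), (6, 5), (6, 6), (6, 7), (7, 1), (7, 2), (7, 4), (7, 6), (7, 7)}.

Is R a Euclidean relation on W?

Euclidean: no — 1 R 2 and 1 R 3, but not 2 R 3.

No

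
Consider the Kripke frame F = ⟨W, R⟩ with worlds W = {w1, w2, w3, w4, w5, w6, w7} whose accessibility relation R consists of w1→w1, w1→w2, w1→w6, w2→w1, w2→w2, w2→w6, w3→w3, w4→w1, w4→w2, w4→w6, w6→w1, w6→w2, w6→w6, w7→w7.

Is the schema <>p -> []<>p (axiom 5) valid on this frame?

The schema 5 characterises exactly the Euclidean frames.
Euclidean: yes — any two successors of a common world are R-related.

Yes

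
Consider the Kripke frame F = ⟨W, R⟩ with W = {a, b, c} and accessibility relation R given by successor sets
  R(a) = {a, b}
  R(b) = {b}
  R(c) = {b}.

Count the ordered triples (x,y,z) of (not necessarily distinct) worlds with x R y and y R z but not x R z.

R is transitive; there are no such tuples.

0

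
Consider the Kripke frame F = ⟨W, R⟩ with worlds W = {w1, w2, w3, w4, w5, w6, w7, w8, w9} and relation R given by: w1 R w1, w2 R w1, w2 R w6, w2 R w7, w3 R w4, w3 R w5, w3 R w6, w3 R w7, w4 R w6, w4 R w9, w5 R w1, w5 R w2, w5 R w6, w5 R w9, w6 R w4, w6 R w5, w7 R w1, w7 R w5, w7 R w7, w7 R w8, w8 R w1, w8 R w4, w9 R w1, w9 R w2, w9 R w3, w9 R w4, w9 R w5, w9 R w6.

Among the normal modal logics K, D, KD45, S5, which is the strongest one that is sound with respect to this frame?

D

Serial (axiom D): yes — every world has a successor (e.g. w1 R w1).
Euclidean (axiom 5): no — w2 R w1 and w2 R w6, but not w1 R w6.
Transitive (axiom 4): no — w2 R w6 and w6 R w4, but not w2 R w4.
Reflexive (axiom T): no — w2 is not related to itself.
So F validates K, D; KD45 would additionally require R to be Euclidean and transitive. The strongest is D.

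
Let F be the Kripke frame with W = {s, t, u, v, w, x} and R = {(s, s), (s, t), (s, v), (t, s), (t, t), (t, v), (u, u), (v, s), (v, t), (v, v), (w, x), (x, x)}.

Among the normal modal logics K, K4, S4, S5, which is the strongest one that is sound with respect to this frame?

K4

Transitive (axiom 4): yes — every two-step R-path is closed by a direct edge.
Reflexive (axiom T): no — w is not related to itself.
Euclidean (axiom 5): yes — any two successors of a common world are R-related.
So F validates K, K4; S4 would additionally require R to be reflexive. The strongest is K4.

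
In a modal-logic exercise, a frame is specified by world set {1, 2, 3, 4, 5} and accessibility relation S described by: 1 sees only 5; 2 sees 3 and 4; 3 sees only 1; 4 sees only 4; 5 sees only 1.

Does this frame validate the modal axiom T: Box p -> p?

No

By correspondence theory, T is valid on a frame iff S is reflexive.
Reflexive: no — 1 is not related to itself.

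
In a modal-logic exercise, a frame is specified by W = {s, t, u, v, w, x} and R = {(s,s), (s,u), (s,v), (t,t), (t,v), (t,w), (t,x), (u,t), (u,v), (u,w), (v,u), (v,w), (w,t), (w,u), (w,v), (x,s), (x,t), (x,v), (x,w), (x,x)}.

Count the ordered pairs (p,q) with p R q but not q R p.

Enumerating: (s,u), (s,v), (t,v), (u,t), (x,s), (x,v), (x,w).

7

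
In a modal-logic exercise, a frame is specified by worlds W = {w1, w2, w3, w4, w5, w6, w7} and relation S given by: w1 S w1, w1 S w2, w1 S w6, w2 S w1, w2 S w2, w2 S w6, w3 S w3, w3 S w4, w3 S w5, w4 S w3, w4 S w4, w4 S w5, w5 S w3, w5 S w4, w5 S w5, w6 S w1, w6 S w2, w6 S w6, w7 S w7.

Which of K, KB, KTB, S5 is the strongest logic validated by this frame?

Symmetric (axiom B): yes — every pair in S has its reverse in S.
Reflexive (axiom T): yes — every world is S-related to itself.
Euclidean (axiom 5): yes — any two successors of a common world are S-related.
So F validates K, KB, KTB, S5. The strongest is S5.

S5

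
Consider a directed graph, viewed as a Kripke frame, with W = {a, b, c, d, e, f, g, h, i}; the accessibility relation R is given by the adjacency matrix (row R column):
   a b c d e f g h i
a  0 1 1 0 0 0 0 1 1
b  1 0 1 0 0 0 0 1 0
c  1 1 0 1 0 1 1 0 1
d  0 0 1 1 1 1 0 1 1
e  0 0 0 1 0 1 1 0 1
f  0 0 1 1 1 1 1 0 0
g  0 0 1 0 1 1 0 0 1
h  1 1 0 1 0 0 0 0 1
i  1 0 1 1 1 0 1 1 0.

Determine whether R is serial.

Yes

Serial: yes — every world has a successor (e.g. a R b).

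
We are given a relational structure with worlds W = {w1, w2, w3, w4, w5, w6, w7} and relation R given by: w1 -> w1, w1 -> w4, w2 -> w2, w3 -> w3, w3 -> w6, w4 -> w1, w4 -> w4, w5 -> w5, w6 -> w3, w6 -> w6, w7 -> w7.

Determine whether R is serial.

Yes

Serial: yes — every world has a successor (e.g. w1 R w1).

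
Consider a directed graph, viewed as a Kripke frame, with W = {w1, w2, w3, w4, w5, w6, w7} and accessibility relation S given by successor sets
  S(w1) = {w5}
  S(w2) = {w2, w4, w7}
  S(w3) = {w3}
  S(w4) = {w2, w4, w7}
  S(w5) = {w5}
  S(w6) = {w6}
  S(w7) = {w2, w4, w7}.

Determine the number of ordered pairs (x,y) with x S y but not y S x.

1

Enumerating: (w1,w5).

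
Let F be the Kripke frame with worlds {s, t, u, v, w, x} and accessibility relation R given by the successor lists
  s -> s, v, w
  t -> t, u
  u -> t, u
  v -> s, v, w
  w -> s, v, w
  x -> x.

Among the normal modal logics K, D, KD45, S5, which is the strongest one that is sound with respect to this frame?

Serial (axiom D): yes — every world has a successor (e.g. s R s).
Euclidean (axiom 5): yes — any two successors of a common world are R-related.
Transitive (axiom 4): yes — every two-step R-path is closed by a direct edge.
Reflexive (axiom T): yes — every world is R-related to itself.
So F validates K, D, KD45, S5. The strongest is S5.

S5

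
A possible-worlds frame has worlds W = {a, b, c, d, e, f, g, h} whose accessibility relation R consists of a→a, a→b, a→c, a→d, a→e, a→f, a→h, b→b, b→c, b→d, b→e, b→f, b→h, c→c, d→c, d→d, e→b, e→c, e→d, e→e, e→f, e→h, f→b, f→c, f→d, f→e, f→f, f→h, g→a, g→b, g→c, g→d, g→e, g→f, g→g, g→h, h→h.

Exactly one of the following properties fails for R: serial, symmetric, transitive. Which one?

symmetric

Serial: yes — every world has a successor (e.g. a R a).
Symmetric: no — a R b but not b R a.
Transitive: yes — every two-step R-path is closed by a direct edge.
Only symmetric fails.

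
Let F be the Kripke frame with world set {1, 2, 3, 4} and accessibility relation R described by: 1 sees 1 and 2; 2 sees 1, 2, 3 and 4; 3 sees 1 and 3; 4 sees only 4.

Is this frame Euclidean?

Euclidean: no — 2 R 1 and 2 R 3, but not 1 R 3.

No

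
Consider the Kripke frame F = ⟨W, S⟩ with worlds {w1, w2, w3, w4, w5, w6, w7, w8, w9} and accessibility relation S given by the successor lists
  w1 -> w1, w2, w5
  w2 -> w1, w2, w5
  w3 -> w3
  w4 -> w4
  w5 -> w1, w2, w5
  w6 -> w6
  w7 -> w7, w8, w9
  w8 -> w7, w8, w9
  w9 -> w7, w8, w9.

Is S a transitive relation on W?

Transitive: yes — every two-step S-path is closed by a direct edge.

Yes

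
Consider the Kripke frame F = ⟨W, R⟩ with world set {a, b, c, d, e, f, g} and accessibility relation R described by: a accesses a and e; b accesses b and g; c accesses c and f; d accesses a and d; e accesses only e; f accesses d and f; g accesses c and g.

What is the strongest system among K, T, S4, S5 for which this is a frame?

Reflexive (axiom T): yes — every world is R-related to itself.
Transitive (axiom 4): no — b R g and g R c, but not b R c.
Euclidean (axiom 5): no — a R e and a R a, but not e R a.
So F validates K, T; S4 would additionally require R to be transitive. The strongest is T.

T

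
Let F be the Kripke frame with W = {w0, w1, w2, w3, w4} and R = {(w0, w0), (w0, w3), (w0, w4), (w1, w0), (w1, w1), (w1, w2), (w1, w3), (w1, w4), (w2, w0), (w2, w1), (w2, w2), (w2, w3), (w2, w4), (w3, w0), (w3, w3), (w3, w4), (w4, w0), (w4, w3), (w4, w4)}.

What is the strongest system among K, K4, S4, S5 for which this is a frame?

Transitive (axiom 4): yes — every two-step R-path is closed by a direct edge.
Reflexive (axiom T): yes — every world is R-related to itself.
Euclidean (axiom 5): no — w1 R w0 and w1 R w2, but not w0 R w2.
So F validates K, K4, S4; S5 would additionally require R to be Euclidean. The strongest is S4.

S4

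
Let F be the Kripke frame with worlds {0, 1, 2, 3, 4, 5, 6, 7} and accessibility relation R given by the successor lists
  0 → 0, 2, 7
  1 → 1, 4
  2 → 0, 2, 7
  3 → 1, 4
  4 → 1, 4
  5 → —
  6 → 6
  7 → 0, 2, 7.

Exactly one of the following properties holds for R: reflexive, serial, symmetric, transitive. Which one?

transitive

Reflexive: no — 3 is not related to itself.
Serial: no — 5 has no R-successor.
Symmetric: no — 3 R 1 but not 1 R 3.
Transitive: yes — every two-step R-path is closed by a direct edge.
Only transitive holds.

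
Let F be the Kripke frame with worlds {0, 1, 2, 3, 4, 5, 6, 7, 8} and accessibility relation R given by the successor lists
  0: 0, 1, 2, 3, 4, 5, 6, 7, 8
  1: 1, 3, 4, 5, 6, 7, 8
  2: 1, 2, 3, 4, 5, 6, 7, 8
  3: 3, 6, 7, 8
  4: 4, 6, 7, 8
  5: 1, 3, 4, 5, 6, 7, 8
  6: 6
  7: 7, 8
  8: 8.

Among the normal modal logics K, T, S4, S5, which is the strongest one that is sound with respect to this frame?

Reflexive (axiom T): yes — every world is R-related to itself.
Transitive (axiom 4): yes — every two-step R-path is closed by a direct edge.
Euclidean (axiom 5): no — 0 R 1 and 0 R 2, but not 1 R 2.
So F validates K, T, S4; S5 would additionally require R to be Euclidean. The strongest is S4.

S4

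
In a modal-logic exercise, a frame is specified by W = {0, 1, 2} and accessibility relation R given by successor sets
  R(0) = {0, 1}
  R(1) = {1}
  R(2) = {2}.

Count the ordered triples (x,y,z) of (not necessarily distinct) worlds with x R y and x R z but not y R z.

1

Enumerating: (0,1,0).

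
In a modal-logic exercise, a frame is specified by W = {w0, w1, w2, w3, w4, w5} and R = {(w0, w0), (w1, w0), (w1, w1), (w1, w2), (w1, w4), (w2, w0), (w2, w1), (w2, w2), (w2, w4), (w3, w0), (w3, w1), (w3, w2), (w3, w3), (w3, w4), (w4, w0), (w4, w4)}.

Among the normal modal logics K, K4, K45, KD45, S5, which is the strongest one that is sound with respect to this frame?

K4

Transitive (axiom 4): yes — every two-step R-path is closed by a direct edge.
Euclidean (axiom 5): no — w1 R w0 and w1 R w2, but not w0 R w2.
Serial (axiom D): no — w5 has no R-successor.
Reflexive (axiom T): no — w5 is not related to itself.
So F validates K, K4; K45 would additionally require R to be Euclidean. The strongest is K4.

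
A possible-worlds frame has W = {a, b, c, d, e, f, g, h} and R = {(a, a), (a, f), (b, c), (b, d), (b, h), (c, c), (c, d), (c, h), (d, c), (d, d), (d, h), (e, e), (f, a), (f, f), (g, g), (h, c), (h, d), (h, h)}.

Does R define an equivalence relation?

No

Reflexive: no — b is not related to itself.
Symmetric: no — b R c but not c R b.
Transitive: yes — every two-step R-path is closed by a direct edge.
So R is not an equivalence relation.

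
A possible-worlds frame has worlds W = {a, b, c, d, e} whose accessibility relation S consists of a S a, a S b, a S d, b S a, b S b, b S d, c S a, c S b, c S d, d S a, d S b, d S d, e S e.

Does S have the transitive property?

Transitive: yes — every two-step S-path is closed by a direct edge.

Yes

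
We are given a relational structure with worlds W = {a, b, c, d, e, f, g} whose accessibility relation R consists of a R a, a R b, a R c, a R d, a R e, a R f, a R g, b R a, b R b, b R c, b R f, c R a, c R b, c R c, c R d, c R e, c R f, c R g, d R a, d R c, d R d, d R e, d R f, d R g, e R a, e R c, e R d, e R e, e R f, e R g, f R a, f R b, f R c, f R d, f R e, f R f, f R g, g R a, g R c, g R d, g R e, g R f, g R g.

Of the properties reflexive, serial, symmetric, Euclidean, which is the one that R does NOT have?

Reflexive: yes — every world is R-related to itself.
Serial: yes — every world has a successor (e.g. a R a).
Symmetric: yes — every pair in R has its reverse in R.
Euclidean: no — a R b and a R d, but not b R d.
Only Euclidean fails.

Euclidean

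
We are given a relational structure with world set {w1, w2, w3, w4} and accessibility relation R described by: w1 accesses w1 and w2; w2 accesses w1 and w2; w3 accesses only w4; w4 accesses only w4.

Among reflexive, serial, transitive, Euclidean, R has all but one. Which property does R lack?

Reflexive: no — w3 is not related to itself.
Serial: yes — every world has a successor (e.g. w1 R w1).
Transitive: yes — every two-step R-path is closed by a direct edge.
Euclidean: yes — any two successors of a common world are R-related.
Only reflexive fails.

reflexive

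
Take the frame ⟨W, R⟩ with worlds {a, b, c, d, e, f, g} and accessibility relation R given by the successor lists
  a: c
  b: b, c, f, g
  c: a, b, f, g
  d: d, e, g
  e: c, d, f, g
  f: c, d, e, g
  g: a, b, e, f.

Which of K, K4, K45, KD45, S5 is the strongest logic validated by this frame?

Transitive (axiom 4): no — a R c and c R b, but not a R b.
Euclidean (axiom 5): no — b R g and b R c, but not g R c.
Serial (axiom D): yes — every world has a successor (e.g. a R c).
Reflexive (axiom T): no — a is not related to itself.
So F validates K; K4 would additionally require R to be transitive. The strongest is K.

K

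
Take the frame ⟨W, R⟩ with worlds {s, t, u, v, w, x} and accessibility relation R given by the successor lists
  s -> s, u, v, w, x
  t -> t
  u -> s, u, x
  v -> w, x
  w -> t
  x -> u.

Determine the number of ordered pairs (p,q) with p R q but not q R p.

Enumerating: (s,v), (s,w), (s,x), (v,w), (v,x), (w,t).

6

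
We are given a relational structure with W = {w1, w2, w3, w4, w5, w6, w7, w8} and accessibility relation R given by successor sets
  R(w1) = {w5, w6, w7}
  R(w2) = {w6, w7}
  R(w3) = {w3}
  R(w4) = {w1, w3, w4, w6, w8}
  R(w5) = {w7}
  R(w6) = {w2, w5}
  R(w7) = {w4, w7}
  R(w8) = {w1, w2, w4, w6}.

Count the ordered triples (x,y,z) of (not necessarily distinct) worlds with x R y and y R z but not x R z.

24

Enumerating: (w1,w6,w2), (w1,w7,w4), (w2,w6,w2), (w2,w6,w5), (w2,w7,w4), (w4,w1,w5), (w4,w1,w7), (w4,w6,w2), (w4,w6,w5), (w4,w8,w2), (w5,w7,w4), (w6,w2,w6), … and 12 more.
Total: 24.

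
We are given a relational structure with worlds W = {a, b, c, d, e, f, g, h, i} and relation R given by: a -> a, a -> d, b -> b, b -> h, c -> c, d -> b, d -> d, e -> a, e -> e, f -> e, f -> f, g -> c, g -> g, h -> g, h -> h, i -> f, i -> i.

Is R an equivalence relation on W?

No

Reflexive: yes — every world is R-related to itself.
Symmetric: no — a R d but not d R a.
Transitive: no — a R d and d R b, but not a R b.
So R is not an equivalence relation.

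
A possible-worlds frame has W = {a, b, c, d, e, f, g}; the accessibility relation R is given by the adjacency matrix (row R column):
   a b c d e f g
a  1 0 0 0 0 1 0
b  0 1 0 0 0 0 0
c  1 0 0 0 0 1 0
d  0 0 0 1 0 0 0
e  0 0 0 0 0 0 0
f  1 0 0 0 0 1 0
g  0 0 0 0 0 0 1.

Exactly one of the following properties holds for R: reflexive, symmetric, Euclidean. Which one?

Euclidean

Reflexive: no — c is not related to itself.
Symmetric: no — c R a but not a R c.
Euclidean: yes — any two successors of a common world are R-related.
Only Euclidean holds.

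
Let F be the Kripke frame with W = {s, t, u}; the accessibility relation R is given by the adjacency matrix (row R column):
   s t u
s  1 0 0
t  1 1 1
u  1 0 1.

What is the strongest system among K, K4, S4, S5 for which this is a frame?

S4

Transitive (axiom 4): yes — every two-step R-path is closed by a direct edge.
Reflexive (axiom T): yes — every world is R-related to itself.
Euclidean (axiom 5): no — t R s and t R u, but not s R u.
So F validates K, K4, S4; S5 would additionally require R to be Euclidean. The strongest is S4.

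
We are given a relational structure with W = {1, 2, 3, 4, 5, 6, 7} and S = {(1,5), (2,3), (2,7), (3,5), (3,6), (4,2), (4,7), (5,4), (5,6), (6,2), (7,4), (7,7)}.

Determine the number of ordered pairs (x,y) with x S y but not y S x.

9

Enumerating: (1,5), (2,3), (2,7), (3,5), (3,6), (4,2), (5,4), (5,6), (6,2).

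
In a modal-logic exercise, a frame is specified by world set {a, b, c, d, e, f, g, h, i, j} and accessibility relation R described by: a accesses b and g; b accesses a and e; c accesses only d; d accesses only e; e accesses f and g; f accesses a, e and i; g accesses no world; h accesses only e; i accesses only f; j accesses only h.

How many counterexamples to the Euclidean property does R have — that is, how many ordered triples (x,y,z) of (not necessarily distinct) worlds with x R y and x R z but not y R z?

26

Enumerating: (a,b,b), (a,b,g), (a,g,b), (a,g,g), (b,a,a), (b,a,e), (b,e,a), (b,e,e), (c,d,d), (d,e,e), (e,f,f), (e,f,g), … and 14 more.
Total: 26.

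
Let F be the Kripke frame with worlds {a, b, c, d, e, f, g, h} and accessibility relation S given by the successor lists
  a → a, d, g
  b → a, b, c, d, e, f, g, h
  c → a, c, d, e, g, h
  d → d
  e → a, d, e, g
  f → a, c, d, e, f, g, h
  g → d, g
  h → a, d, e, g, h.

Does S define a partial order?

Reflexive: yes — every world is S-related to itself.
Transitive: yes — every two-step S-path is closed by a direct edge.
Antisymmetric: yes — no distinct pair is related both ways.
So S is a partial order.

Yes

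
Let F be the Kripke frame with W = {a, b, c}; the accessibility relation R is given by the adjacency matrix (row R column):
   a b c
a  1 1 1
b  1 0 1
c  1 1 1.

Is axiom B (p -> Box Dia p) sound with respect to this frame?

Yes

By correspondence theory, B is valid on a frame iff R is symmetric.
Symmetric: yes — every pair in R has its reverse in R.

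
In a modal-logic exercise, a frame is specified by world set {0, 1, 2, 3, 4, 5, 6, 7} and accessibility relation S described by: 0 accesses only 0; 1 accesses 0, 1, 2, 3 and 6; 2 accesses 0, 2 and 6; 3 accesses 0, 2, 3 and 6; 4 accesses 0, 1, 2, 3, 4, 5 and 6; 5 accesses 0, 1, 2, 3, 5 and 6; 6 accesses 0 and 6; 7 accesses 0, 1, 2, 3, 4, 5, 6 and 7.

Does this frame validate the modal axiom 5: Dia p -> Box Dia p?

No

The schema 5 characterises exactly the Euclidean frames.
Euclidean: no — 1 S 0 and 1 S 2, but not 0 S 2.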